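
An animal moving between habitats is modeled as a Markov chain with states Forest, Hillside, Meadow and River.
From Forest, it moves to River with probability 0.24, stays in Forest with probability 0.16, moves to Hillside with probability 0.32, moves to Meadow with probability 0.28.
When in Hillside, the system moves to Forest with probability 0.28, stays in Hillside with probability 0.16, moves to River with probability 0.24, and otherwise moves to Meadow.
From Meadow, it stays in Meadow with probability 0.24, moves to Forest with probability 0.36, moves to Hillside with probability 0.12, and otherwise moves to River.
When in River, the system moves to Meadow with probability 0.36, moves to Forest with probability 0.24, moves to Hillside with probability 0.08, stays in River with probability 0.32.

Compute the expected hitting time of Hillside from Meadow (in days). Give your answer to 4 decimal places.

Let t(s) be the expected number of days to first reach Hillside from state s, with t(Hillside) = 0. Conditioning on the first day:
t(Forest) = 1 + 0.16·t(Forest) + 0.28·t(Meadow) + 0.24·t(River)
t(Meadow) = 1 + 0.36·t(Forest) + 0.24·t(Meadow) + 0.28·t(River)
t(River) = 1 + 0.24·t(Forest) + 0.36·t(Meadow) + 0.32·t(River)
Solving: t(Forest) = 5.0940, t(Meadow) = 6.1282, t(River) = 6.5128.
Expected days from Meadow to Hillside: 6.1282.

6.1282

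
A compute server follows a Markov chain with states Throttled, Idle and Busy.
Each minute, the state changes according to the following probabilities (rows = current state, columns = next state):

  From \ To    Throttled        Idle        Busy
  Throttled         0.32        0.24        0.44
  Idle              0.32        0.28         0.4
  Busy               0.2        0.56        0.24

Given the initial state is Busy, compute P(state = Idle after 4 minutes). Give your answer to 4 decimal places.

0.3677

Propagate the distribution vector 4 minutes from Busy.
After 0 minutes: (0.0000, 0.0000, 1.0000)
After 1 minute: (0.2000, 0.5600, 0.2400)
After 2 minutes: (0.2912, 0.3392, 0.3696)
After 3 minutes: (0.2756, 0.3718, 0.3525)
After 4 minutes: (0.2777, 0.3677, 0.3546)
P(in Idle after 4 minutes) = 0.3677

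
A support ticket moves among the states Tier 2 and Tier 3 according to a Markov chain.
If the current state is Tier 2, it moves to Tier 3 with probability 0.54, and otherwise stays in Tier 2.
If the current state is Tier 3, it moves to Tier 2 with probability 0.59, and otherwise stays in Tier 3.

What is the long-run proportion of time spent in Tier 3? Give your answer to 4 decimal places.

0.4779

Let the stationary distribution be π with π = πP and π_1 + π_2 = 1.
π_1 = 0.46·π_1 + 0.59·π_2
Solving with the normalization constraint gives π = (0.5221, 0.4779).
So the stationary probability of Tier 3 is 0.4779.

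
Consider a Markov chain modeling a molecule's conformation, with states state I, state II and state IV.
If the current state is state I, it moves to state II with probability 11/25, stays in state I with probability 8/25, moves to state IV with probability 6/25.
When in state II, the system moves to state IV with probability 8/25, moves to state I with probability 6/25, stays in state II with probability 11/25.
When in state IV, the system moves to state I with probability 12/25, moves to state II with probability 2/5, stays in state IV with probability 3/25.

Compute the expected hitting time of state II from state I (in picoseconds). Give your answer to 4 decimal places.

2.3179

Let t(s) be the expected number of picoseconds to first reach state II from state s, with t(state II) = 0. Conditioning on the first picosecond:
t(state I) = 1 + 0.32·t(state I) + 0.24·t(state IV)
t(state IV) = 1 + 0.48·t(state I) + 0.12·t(state IV)
Solving: t(state I) = 2.3179, t(state IV) = 2.4007.
Expected picoseconds from state I to state II: 2.3179.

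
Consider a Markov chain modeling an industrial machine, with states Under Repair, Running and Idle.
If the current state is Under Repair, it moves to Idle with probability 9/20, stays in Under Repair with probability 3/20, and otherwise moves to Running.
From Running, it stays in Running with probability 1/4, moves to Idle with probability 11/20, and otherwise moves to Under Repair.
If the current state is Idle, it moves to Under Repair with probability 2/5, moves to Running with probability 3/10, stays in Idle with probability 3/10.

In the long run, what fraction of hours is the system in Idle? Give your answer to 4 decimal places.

Let the stationary distribution be π with π = πP and π_1 + π_2 + π_3 = 1.
π_1 = 0.15·π_1 + 0.2·π_2 + 0.4·π_3
π_2 = 0.4·π_1 + 0.25·π_2 + 0.3·π_3
Solving with the normalization constraint gives π = (0.2702, 0.3114, 0.4184).
So the stationary probability of Idle is 0.4184.

0.4184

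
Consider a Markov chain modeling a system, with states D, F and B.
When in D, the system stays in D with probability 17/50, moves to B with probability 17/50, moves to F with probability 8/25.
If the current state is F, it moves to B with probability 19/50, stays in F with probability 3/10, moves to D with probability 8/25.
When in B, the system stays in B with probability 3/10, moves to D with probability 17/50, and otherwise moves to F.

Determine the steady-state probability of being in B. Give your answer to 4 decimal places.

0.3395

Let the stationary distribution be π with π = πP and π_1 + π_2 + π_3 = 1.
π_1 = 0.34·π_1 + 0.32·π_2 + 0.34·π_3
π_2 = 0.32·π_1 + 0.3·π_2 + 0.36·π_3
Solving with the normalization constraint gives π = (0.3335, 0.3270, 0.3395).
So the stationary probability of B is 0.3395.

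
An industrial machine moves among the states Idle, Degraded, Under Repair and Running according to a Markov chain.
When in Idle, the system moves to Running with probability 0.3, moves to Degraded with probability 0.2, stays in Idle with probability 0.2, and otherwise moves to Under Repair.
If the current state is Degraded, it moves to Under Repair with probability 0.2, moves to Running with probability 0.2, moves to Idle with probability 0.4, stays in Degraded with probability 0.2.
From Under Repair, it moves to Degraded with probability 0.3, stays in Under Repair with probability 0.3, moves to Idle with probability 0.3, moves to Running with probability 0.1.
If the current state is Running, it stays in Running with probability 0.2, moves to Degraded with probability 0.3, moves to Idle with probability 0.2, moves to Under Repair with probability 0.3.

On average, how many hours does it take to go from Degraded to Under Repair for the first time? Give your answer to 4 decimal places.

3.9610

Let t(s) be the expected number of hours to first reach Under Repair from state s, with t(Under Repair) = 0. Conditioning on the first hour:
t(Idle) = 1 + 0.2·t(Idle) + 0.2·t(Degraded) + 0.3·t(Running)
t(Degraded) = 1 + 0.4·t(Idle) + 0.2·t(Degraded) + 0.2·t(Running)
t(Running) = 1 + 0.2·t(Idle) + 0.3·t(Degraded) + 0.2·t(Running)
Solving: t(Idle) = 3.6039, t(Degraded) = 3.9610, t(Running) = 3.6364.
Expected hours from Degraded to Under Repair: 3.9610.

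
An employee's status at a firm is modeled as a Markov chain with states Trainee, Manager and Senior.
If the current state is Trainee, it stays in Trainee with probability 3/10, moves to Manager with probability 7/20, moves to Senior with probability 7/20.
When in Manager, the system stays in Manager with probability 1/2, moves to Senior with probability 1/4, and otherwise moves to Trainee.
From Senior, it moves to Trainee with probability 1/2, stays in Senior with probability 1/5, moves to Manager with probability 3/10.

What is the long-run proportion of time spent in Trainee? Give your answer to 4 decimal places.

0.3342

Let the stationary distribution be π with π = πP and π_1 + π_2 + π_3 = 1.
π_1 = 0.3·π_1 + 0.25·π_2 + 0.5·π_3
π_2 = 0.35·π_1 + 0.5·π_2 + 0.3·π_3
Solving with the normalization constraint gives π = (0.3342, 0.3959, 0.2699).
So the stationary probability of Trainee is 0.3342.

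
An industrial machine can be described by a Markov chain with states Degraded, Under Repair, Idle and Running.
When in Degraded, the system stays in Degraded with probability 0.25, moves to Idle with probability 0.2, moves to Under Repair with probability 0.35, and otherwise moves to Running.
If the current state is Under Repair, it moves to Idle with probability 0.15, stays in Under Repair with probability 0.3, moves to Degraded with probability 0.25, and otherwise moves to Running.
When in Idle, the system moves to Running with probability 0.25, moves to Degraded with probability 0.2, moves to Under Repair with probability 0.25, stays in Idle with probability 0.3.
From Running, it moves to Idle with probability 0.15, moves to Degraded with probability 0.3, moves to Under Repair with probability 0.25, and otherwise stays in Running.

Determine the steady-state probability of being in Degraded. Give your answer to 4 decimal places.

Let the stationary distribution be π with π = πP and π_1 + π_2 + π_3 + π_4 = 1.
π_1 = 0.25·π_1 + 0.25·π_2 + 0.2·π_3 + 0.3·π_4
π_2 = 0.35·π_1 + 0.3·π_2 + 0.25·π_3 + 0.25·π_4
π_3 = 0.2·π_1 + 0.15·π_2 + 0.3·π_3 + 0.15·π_4
Solving with the normalization constraint gives π = (0.2537, 0.2899, 0.1914, 0.2651).
So the stationary probability of Degraded is 0.2537.

0.2537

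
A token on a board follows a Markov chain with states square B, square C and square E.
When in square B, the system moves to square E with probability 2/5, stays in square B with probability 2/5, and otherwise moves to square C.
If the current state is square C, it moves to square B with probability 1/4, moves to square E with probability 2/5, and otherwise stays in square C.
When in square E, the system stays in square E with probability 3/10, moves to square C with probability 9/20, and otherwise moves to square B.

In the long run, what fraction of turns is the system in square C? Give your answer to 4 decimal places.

0.3422

Let the stationary distribution be π with π = πP and π_1 + π_2 + π_3 = 1.
π_1 = 0.4·π_1 + 0.25·π_2 + 0.25·π_3
π_2 = 0.2·π_1 + 0.35·π_2 + 0.45·π_3
Solving with the normalization constraint gives π = (0.2941, 0.3422, 0.3636).
So the stationary probability of square C is 0.3422.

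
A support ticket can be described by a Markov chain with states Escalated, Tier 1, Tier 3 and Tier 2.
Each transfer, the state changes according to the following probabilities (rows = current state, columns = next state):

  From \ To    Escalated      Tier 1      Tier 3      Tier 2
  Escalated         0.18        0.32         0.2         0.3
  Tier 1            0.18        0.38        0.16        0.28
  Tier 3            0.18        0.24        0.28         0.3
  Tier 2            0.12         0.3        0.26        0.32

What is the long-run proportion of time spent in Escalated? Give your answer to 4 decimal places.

0.1620

Let the stationary distribution be π with π = πP and π_1 + π_2 + π_3 + π_4 = 1.
π_1 = 0.18·π_1 + 0.18·π_2 + 0.18·π_3 + 0.12·π_4
π_2 = 0.32·π_1 + 0.38·π_2 + 0.24·π_3 + 0.3·π_4
π_3 = 0.2·π_1 + 0.16·π_2 + 0.28·π_3 + 0.26·π_4
Solving with the normalization constraint gives π = (0.1620, 0.3151, 0.2232, 0.2997).
So the stationary probability of Escalated is 0.1620.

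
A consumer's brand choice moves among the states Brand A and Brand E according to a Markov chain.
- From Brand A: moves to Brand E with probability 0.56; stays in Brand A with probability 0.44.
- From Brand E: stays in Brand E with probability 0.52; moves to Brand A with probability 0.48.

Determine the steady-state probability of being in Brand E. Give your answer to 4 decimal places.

0.5385

Let the stationary distribution be π with π = πP and π_1 + π_2 = 1.
π_1 = 0.44·π_1 + 0.48·π_2
Solving with the normalization constraint gives π = (0.4615, 0.5385).
So the stationary probability of Brand E is 0.5385.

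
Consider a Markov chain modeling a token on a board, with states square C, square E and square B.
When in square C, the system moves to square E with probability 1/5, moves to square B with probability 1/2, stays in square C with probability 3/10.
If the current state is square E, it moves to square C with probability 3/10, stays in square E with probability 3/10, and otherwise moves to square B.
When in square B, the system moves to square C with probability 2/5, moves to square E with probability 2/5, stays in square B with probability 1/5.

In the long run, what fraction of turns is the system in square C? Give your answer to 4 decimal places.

Let the stationary distribution be π with π = πP and π_1 + π_2 + π_3 = 1.
π_1 = 0.3·π_1 + 0.3·π_2 + 0.4·π_3
π_2 = 0.2·π_1 + 0.3·π_2 + 0.4·π_3
Solving with the normalization constraint gives π = (0.3361, 0.3025, 0.3613).
So the stationary probability of square C is 0.3361.

0.3361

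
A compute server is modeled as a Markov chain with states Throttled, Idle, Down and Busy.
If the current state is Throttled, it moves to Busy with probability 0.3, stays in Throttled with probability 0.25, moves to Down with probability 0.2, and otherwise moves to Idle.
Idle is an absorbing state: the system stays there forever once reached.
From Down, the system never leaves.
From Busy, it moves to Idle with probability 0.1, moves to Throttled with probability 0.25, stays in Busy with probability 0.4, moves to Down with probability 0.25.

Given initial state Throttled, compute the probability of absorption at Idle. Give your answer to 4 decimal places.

Let h(s) be the probability of absorption at Idle starting from transient state s. Then h(Idle) = 1 and h(Down) = 0. By first-step analysis:
h(Throttled) = 0.25·h(Throttled) + 0.25·1 + 0.2·0 + 0.3·h(Busy)
h(Busy) = 0.25·h(Throttled) + 0.1·1 + 0.25·0 + 0.4·h(Busy)
Solving: h(Throttled) = 0.4800, h(Busy) = 0.3667.
Starting from Throttled, the probability is 0.4800.

0.4800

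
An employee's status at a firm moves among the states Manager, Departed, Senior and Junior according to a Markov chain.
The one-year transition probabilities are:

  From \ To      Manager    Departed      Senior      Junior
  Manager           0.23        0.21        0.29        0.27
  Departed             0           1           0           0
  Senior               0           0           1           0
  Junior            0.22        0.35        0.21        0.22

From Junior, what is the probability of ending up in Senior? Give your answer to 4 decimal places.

0.4167

Let h(s) be the probability of absorption at Senior starting from transient state s. Then h(Senior) = 1 and h(Departed) = 0. By first-step analysis:
h(Manager) = 0.23·h(Manager) + 0.21·0 + 0.29·1 + 0.27·h(Junior)
h(Junior) = 0.22·h(Manager) + 0.35·0 + 0.21·1 + 0.22·h(Junior)
Solving: h(Manager) = 0.5227, h(Junior) = 0.4167.
Starting from Junior, the probability is 0.4167.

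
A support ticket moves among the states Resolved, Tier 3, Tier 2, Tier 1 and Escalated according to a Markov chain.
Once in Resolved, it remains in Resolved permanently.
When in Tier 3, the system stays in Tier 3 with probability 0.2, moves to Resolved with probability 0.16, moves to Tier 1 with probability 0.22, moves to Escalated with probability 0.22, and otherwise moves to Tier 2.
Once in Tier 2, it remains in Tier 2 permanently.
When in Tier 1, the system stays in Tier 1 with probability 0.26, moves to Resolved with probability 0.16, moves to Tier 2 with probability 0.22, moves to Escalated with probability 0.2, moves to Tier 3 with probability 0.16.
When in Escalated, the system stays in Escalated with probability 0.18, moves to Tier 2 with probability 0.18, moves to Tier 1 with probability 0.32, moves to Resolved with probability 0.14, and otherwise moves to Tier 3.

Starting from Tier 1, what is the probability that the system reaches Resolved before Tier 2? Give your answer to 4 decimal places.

0.4279

Let h(s) be the probability of absorption at Resolved starting from transient state s. Then h(Resolved) = 1 and h(Tier 2) = 0. By first-step analysis:
h(Tier 3) = 0.16·1 + 0.2·h(Tier 3) + 0.2·0 + 0.22·h(Tier 1) + 0.22·h(Escalated)
h(Tier 1) = 0.16·1 + 0.16·h(Tier 3) + 0.22·0 + 0.26·h(Tier 1) + 0.2·h(Escalated)
h(Escalated) = 0.14·1 + 0.18·h(Tier 3) + 0.18·0 + 0.32·h(Tier 1) + 0.18·h(Escalated)
Solving: h(Tier 3) = 0.4369, h(Tier 1) = 0.4279, h(Escalated) = 0.4336.
Starting from Tier 1, the probability is 0.4279.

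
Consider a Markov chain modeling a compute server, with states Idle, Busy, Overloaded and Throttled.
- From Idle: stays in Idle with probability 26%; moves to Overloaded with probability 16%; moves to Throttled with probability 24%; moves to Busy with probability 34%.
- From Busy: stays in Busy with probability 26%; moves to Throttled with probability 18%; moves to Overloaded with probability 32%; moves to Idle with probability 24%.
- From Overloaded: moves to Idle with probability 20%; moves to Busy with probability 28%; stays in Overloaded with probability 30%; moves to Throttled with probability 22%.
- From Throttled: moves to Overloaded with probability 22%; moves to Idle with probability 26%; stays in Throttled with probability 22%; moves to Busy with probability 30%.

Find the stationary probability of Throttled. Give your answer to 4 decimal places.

0.2131

Let the stationary distribution be π with π = πP and π_1 + π_2 + π_3 + π_4 = 1.
π_1 = 0.26·π_1 + 0.24·π_2 + 0.2·π_3 + 0.26·π_4
π_2 = 0.34·π_1 + 0.26·π_2 + 0.28·π_3 + 0.3·π_4
π_3 = 0.16·π_1 + 0.32·π_2 + 0.3·π_3 + 0.22·π_4
Solving with the normalization constraint gives π = (0.2388, 0.2927, 0.2554, 0.2131).
So the stationary probability of Throttled is 0.2131.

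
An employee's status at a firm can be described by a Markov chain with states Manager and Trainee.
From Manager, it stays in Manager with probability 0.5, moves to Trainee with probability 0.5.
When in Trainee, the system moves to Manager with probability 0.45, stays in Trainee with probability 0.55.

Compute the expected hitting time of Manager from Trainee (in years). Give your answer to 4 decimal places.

2.2222

Let t(s) be the expected number of years to first reach Manager from state s, with t(Manager) = 0. Conditioning on the first year:
t(Trainee) = 1 + 0.55·t(Trainee)
Solving: t(Trainee) = 2.2222.
Expected years from Trainee to Manager: 2.2222.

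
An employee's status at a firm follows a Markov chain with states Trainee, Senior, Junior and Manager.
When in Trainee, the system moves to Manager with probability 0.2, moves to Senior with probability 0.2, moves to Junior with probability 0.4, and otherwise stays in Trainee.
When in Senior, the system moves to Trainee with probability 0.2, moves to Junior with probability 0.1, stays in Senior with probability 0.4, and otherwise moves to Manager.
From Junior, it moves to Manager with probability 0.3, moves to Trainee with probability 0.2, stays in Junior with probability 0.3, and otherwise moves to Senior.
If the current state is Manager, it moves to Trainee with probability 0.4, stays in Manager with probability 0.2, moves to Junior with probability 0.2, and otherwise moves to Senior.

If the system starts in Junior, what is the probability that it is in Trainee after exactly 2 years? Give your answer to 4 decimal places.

0.2600

Propagate the distribution vector 2 years from Junior.
After 0 years: (0.0000, 0.0000, 1.0000, 0.0000)
After 1 year: (0.2000, 0.2000, 0.3000, 0.3000)
After 2 years: (0.2600, 0.2400, 0.2500, 0.2500)
P(in Trainee after 2 years) = 0.2600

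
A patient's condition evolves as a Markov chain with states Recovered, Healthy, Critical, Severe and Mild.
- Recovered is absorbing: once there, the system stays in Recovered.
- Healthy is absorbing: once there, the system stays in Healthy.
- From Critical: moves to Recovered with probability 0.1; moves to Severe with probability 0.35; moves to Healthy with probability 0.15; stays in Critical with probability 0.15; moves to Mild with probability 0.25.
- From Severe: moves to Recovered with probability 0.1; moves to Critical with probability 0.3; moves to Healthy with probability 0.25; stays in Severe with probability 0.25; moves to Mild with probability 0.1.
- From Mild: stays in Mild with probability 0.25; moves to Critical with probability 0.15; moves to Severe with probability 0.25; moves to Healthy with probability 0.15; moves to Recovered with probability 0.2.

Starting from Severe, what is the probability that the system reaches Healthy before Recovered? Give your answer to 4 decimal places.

0.6442

Let h(s) be the probability of absorption at Healthy starting from transient state s. Then h(Healthy) = 1 and h(Recovered) = 0. By first-step analysis:
h(Critical) = 0.1·0 + 0.15·1 + 0.15·h(Critical) + 0.35·h(Severe) + 0.25·h(Mild)
h(Severe) = 0.1·0 + 0.25·1 + 0.3·h(Critical) + 0.25·h(Severe) + 0.1·h(Mild)
h(Mild) = 0.2·0 + 0.15·1 + 0.15·h(Critical) + 0.25·h(Severe) + 0.25·h(Mild)
Solving: h(Critical) = 0.5989, h(Severe) = 0.6442, h(Mild) = 0.5345.
Starting from Severe, the probability is 0.6442.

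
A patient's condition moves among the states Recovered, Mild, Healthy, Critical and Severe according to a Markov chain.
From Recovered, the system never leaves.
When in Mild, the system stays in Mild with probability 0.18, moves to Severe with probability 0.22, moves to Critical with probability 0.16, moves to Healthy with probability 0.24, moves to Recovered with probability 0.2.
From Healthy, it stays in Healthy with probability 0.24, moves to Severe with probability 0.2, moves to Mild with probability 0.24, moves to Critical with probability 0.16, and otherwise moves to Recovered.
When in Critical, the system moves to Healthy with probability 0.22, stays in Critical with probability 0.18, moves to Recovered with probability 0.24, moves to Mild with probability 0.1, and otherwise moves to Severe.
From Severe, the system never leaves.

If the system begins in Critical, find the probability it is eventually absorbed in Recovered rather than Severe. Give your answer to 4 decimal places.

0.4731

Let h(s) be the probability of absorption at Recovered starting from transient state s. Then h(Recovered) = 1 and h(Severe) = 0. By first-step analysis:
h(Mild) = 0.2·1 + 0.18·h(Mild) + 0.24·h(Healthy) + 0.16·h(Critical) + 0.22·0
h(Healthy) = 0.16·1 + 0.24·h(Mild) + 0.24·h(Healthy) + 0.16·h(Critical) + 0.2·0
h(Critical) = 0.24·1 + 0.1·h(Mild) + 0.22·h(Healthy) + 0.18·h(Critical) + 0.26·0
Solving: h(Mild) = 0.4705, h(Healthy) = 0.4587, h(Critical) = 0.4731.
Starting from Critical, the probability is 0.4731.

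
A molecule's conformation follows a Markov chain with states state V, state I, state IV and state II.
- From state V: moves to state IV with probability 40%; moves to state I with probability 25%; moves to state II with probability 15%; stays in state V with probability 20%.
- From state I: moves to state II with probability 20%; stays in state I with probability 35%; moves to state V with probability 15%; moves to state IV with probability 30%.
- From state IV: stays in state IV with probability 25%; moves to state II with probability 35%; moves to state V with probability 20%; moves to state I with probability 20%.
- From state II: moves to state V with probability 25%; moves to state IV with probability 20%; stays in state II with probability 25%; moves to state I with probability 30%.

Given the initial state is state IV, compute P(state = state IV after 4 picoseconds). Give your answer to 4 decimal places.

Propagate the distribution vector 4 picoseconds from state IV.
After 0 picoseconds: (0.0000, 0.0000, 1.0000, 0.0000)
After 1 picosecond: (0.2000, 0.2000, 0.2500, 0.3500)
After 2 picoseconds: (0.2075, 0.2750, 0.2725, 0.2450)
After 3 picoseconds: (0.1985, 0.2761, 0.2826, 0.2428)
After 4 picoseconds: (0.1983, 0.2756, 0.2814, 0.2446)
P(in state IV after 4 picoseconds) = 0.2814

0.2814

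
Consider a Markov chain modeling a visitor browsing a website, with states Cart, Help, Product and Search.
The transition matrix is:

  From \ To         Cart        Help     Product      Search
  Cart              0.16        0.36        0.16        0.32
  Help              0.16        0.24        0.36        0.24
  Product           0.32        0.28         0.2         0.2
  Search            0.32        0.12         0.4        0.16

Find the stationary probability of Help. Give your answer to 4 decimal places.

Let the stationary distribution be π with π = πP and π_1 + π_2 + π_3 + π_4 = 1.
π_1 = 0.16·π_1 + 0.16·π_2 + 0.32·π_3 + 0.32·π_4
π_2 = 0.36·π_1 + 0.24·π_2 + 0.28·π_3 + 0.12·π_4
π_3 = 0.16·π_1 + 0.36·π_2 + 0.2·π_3 + 0.4·π_4
Solving with the normalization constraint gives π = (0.2410, 0.2524, 0.2767, 0.2298).
So the stationary probability of Help is 0.2524.

0.2524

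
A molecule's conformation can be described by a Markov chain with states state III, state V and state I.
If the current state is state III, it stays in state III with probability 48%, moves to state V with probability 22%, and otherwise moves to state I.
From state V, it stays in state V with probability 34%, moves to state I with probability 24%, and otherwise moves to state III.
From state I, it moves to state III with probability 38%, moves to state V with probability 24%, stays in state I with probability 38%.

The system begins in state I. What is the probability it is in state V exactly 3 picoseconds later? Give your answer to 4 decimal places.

0.2571

Propagate the distribution vector 3 picoseconds from state I.
After 0 picoseconds: (0.0000, 0.0000, 1.0000)
After 1 picosecond: (0.3800, 0.2400, 0.3800)
After 2 picoseconds: (0.4276, 0.2564, 0.3160)
After 3 picoseconds: (0.4330, 0.2571, 0.3099)
P(in state V after 3 picoseconds) = 0.2571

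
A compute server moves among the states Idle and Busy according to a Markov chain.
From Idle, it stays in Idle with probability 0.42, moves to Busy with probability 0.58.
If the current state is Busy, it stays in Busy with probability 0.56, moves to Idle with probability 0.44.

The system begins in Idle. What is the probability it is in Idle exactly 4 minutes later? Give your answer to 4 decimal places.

Propagate the distribution vector 4 minutes from Idle.
After 0 minutes: (1.0000, 0.0000)
After 1 minute: (0.4200, 0.5800)
After 2 minutes: (0.4316, 0.5684)
After 3 minutes: (0.4314, 0.5686)
After 4 minutes: (0.4314, 0.5686)
P(in Idle after 4 minutes) = 0.4314

0.4314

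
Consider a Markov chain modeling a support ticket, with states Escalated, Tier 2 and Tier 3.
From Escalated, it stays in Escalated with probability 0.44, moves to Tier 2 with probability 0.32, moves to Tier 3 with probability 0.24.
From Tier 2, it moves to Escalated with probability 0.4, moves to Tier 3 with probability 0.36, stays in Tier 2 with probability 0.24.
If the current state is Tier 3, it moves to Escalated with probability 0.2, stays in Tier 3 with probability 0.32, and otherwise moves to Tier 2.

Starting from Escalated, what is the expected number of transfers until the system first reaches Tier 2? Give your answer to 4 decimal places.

Let t(s) be the expected number of transfers to first reach Tier 2 from state s, with t(Tier 2) = 0. Conditioning on the first transfer:
t(Escalated) = 1 + 0.44·t(Escalated) + 0.24·t(Tier 3)
t(Tier 3) = 1 + 0.2·t(Escalated) + 0.32·t(Tier 3)
Solving: t(Escalated) = 2.7644, t(Tier 3) = 2.2837.
Expected transfers from Escalated to Tier 2: 2.7644.

2.7644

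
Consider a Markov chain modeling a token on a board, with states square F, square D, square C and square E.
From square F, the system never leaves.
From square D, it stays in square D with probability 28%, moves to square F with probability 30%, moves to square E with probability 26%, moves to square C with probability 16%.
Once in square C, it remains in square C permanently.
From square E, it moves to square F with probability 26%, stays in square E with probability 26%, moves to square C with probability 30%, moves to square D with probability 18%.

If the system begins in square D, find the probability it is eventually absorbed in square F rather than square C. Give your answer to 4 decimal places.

Let h(s) be the probability of absorption at square F starting from transient state s. Then h(square F) = 1 and h(square C) = 0. By first-step analysis:
h(square D) = 0.3·1 + 0.28·h(square D) + 0.16·0 + 0.26·h(square E)
h(square E) = 0.26·1 + 0.18·h(square D) + 0.3·0 + 0.26·h(square E)
Solving: h(square D) = 0.5959, h(square E) = 0.4963.
Starting from square D, the probability is 0.5959.

0.5959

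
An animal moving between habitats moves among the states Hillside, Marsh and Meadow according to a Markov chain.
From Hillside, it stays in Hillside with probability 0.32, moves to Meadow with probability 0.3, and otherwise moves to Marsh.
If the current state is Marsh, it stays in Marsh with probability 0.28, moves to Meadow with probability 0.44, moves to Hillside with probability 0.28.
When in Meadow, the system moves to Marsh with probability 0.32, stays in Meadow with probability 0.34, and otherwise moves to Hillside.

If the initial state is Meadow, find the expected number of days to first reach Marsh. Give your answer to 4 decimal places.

2.9412

Let t(s) be the expected number of days to first reach Marsh from state s, with t(Marsh) = 0. Conditioning on the first day:
t(Hillside) = 1 + 0.32·t(Hillside) + 0.3·t(Meadow)
t(Meadow) = 1 + 0.34·t(Hillside) + 0.34·t(Meadow)
Solving: t(Hillside) = 2.7682, t(Meadow) = 2.9412.
Expected days from Meadow to Marsh: 2.9412.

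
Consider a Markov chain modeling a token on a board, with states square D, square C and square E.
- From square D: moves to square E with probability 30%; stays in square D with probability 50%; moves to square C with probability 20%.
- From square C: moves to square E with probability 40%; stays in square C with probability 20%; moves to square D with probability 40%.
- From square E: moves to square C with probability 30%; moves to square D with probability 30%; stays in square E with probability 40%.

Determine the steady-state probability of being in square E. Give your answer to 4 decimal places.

0.3596

Let the stationary distribution be π with π = πP and π_1 + π_2 + π_3 = 1.
π_1 = 0.5·π_1 + 0.4·π_2 + 0.3·π_3
π_2 = 0.2·π_1 + 0.2·π_2 + 0.3·π_3
Solving with the normalization constraint gives π = (0.4045, 0.2360, 0.3596).
So the stationary probability of square E is 0.3596.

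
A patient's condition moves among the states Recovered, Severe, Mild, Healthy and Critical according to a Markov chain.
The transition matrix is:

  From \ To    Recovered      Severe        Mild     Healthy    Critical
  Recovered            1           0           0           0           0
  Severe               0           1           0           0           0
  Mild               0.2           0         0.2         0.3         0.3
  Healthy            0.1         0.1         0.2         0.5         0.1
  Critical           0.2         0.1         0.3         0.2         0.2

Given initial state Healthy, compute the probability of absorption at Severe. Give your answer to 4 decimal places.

0.3632

Let h(s) be the probability of absorption at Severe starting from transient state s. Then h(Severe) = 1 and h(Recovered) = 0. By first-step analysis:
h(Mild) = 0.2·0 + 0.2·h(Mild) + 0.3·h(Healthy) + 0.3·h(Critical)
h(Healthy) = 0.1·0 + 0.1·1 + 0.2·h(Mild) + 0.5·h(Healthy) + 0.1·h(Critical)
h(Critical) = 0.2·0 + 0.1·1 + 0.3·h(Mild) + 0.2·h(Healthy) + 0.2·h(Critical)
Solving: h(Mild) = 0.2526, h(Healthy) = 0.3632, h(Critical) = 0.3105.
Starting from Healthy, the probability is 0.3632.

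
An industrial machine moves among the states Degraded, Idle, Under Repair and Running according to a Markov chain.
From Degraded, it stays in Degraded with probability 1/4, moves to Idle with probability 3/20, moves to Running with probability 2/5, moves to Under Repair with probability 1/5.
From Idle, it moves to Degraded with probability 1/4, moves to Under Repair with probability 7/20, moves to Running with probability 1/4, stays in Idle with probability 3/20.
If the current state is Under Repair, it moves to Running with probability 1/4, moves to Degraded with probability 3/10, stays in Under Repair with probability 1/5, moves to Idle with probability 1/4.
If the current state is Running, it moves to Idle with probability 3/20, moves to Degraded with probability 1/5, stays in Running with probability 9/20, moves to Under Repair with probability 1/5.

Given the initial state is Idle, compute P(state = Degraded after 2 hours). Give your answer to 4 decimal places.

0.2550

Propagate the distribution vector 2 hours from Idle.
After 0 hours: (0.0000, 1.0000, 0.0000, 0.0000)
After 1 hour: (0.2500, 0.1500, 0.3500, 0.2500)
After 2 hours: (0.2550, 0.1850, 0.2225, 0.3375)
P(in Degraded after 2 hours) = 0.2550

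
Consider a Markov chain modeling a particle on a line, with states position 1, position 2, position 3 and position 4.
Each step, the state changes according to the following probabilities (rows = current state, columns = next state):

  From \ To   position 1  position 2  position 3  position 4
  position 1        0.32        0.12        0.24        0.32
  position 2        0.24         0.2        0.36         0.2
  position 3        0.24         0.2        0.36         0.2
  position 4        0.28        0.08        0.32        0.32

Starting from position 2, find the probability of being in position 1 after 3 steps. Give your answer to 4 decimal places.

Propagate the distribution vector 3 steps from position 2.
After 0 steps: (0.0000, 1.0000, 0.0000, 0.0000)
After 1 step: (0.2400, 0.2000, 0.3600, 0.2000)
After 2 steps: (0.2672, 0.1568, 0.3232, 0.2528)
After 3 steps: (0.2715, 0.1483, 0.3178, 0.2624)
P(in position 1 after 3 steps) = 0.2715

0.2715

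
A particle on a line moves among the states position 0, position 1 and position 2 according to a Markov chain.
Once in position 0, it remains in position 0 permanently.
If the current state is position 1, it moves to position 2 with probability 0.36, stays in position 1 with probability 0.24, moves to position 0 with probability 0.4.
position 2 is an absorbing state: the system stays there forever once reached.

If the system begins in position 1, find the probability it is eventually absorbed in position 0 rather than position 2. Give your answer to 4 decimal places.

Let h(s) be the probability of absorption at position 0 starting from transient state s. Then h(position 0) = 1 and h(position 2) = 0. By first-step analysis:
h(position 1) = 0.4·1 + 0.24·h(position 1) + 0.36·0
Solving: h(position 1) = 0.5263.
Starting from position 1, the probability is 0.5263.

0.5263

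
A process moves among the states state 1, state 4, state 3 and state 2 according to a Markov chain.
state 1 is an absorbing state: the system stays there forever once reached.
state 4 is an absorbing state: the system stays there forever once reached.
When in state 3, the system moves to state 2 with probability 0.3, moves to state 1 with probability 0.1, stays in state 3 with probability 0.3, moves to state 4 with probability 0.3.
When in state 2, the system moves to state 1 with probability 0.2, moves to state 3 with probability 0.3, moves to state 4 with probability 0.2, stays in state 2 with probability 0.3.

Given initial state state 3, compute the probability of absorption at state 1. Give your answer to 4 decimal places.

0.3250

Let h(s) be the probability of absorption at state 1 starting from transient state s. Then h(state 1) = 1 and h(state 4) = 0. By first-step analysis:
h(state 3) = 0.1·1 + 0.3·0 + 0.3·h(state 3) + 0.3·h(state 2)
h(state 2) = 0.2·1 + 0.2·0 + 0.3·h(state 3) + 0.3·h(state 2)
Solving: h(state 3) = 0.3250, h(state 2) = 0.4250.
Starting from state 3, the probability is 0.3250.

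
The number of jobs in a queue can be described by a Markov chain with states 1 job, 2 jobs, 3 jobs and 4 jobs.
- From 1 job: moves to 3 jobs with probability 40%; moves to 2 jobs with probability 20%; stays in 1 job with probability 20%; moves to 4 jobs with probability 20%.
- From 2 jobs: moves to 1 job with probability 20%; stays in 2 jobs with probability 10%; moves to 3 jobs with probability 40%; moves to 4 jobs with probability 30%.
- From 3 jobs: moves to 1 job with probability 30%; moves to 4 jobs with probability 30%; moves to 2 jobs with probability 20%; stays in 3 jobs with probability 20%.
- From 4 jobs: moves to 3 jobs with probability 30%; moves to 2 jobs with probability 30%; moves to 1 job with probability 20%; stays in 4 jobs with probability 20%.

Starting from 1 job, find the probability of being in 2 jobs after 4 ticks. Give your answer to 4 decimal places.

0.2044

Propagate the distribution vector 4 ticks from 1 job.
After 0 ticks: (1.0000, 0.0000, 0.0000, 0.0000)
After 1 tick: (0.2000, 0.2000, 0.4000, 0.2000)
After 2 ticks: (0.2400, 0.2000, 0.3000, 0.2600)
After 3 ticks: (0.2300, 0.2060, 0.3140, 0.2500)
After 4 ticks: (0.2314, 0.2044, 0.3122, 0.2520)
P(in 2 jobs after 4 ticks) = 0.2044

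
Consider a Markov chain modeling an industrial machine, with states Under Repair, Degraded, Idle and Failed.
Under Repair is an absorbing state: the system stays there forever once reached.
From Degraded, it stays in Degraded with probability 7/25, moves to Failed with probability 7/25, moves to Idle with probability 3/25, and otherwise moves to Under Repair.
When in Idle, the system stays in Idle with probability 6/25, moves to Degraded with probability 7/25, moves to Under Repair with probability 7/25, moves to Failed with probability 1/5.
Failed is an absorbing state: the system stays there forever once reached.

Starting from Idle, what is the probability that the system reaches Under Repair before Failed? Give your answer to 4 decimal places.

Let h(s) be the probability of absorption at Under Repair starting from transient state s. Then h(Under Repair) = 1 and h(Failed) = 0. By first-step analysis:
h(Degraded) = 0.32·1 + 0.28·h(Degraded) + 0.12·h(Idle) + 0.28·0
h(Idle) = 0.28·1 + 0.28·h(Degraded) + 0.24·h(Idle) + 0.2·0
Solving: h(Degraded) = 0.5389, h(Idle) = 0.5670.
Starting from Idle, the probability is 0.5670.

0.5670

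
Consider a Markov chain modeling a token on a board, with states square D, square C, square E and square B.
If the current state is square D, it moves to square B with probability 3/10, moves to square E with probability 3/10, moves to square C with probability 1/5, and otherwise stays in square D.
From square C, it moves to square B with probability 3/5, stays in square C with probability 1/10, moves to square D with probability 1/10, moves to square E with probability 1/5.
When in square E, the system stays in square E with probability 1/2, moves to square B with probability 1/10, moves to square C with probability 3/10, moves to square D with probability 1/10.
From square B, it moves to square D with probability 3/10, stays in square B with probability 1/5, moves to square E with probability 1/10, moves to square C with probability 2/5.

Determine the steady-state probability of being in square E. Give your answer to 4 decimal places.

Let the stationary distribution be π with π = πP and π_1 + π_2 + π_3 + π_4 = 1.
π_1 = 0.2·π_1 + 0.1·π_2 + 0.1·π_3 + 0.3·π_4
π_2 = 0.2·π_1 + 0.1·π_2 + 0.3·π_3 + 0.4·π_4
π_3 = 0.3·π_1 + 0.2·π_2 + 0.5·π_3 + 0.1·π_4
Solving with the normalization constraint gives π = (0.1766, 0.2598, 0.2688, 0.2947).
So the stationary probability of square E is 0.2688.

0.2688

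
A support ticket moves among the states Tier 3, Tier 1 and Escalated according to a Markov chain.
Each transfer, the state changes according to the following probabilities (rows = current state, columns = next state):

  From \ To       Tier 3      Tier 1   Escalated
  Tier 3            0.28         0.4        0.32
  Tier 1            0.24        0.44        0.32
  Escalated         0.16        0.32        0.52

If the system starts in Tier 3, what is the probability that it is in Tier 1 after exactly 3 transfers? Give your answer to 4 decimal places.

0.3849

Propagate the distribution vector 3 transfers from Tier 3.
After 0 transfers: (1.0000, 0.0000, 0.0000)
After 1 transfer: (0.2800, 0.4000, 0.3200)
After 2 transfers: (0.2256, 0.3904, 0.3840)
After 3 transfers: (0.2183, 0.3849, 0.3968)
P(in Tier 1 after 3 transfers) = 0.3849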